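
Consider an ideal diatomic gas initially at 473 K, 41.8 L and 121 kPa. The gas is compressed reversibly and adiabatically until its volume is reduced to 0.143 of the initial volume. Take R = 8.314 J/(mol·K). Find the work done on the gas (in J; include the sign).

n = P₁V₁/(RT₁) = 121×41.8/(8.314×473) = 1.29 mol.
Adiabatic: TV^(γ−1) = const ⇒ T₂ = 473×(6.99)^0.400 = 1030 K; PV^γ = const ⇒ P₂ = 1840 kPa.
ΔU = nCvΔT = 1.29×20.8×(1030−473) = 14900 J.
Q = 0 for an adiabatic process, so W = −ΔU = -14900 J.
Work done on the gas = −W_by = 14900 J.

14900 J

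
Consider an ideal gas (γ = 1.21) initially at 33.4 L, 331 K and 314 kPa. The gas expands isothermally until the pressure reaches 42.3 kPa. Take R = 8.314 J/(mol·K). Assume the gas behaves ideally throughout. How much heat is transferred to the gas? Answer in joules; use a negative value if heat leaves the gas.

n = P₁V₁/(RT₁) = 314×33.4/(8.314×331) = 3.81 mol.
Isothermal: T stays 331 K; PV = const ⇒ V₂ = 248 L, P₂ = 42.3 kPa.
ΔU = 0 (ideal gas, T constant).
W = nRT ln(V₂/V₁) = 3.81×8.314×331×ln(7.42) = 21000 J.
Q = ΔU + W = 21000 J.

21000 J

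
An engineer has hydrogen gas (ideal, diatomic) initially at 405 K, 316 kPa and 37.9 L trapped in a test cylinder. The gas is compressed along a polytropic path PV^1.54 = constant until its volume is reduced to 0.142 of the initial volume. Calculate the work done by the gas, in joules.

-41500 J

n = P₁V₁/(RT₁) = 316×37.9/(8.314×405) = 3.56 mol.
Polytropic n=1.54: T₂ = T₁(V₁/V₂)^(n−1) = 405×(7.04)^0.54 = 1160 K; P₂ = P₁(V₁/V₂)^n = 6390 kPa.
W = (P₁V₁−P₂V₂)/(n−1) = (316×37.9−6390×5.38)/0.54 = -41500 J.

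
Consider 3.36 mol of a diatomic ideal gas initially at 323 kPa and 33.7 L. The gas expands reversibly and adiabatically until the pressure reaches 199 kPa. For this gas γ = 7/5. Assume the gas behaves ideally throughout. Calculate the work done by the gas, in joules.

3520 J

T₁ = P₁V₁/(nR) = 323×33.7/(3.36×8.314) = 390 K.
Adiabatic: T₂/T₁ = (P₂/P₁)^((γ−1)/γ) ⇒ T₂ = 390×(0.616)^0.286 = 339 K; V₂ = 47.6 L.
ΔU = nCvΔT = 3.36×20.8×(339−390) = -3520 J.
Q = 0 for an adiabatic process, so W = −ΔU = 3520 J.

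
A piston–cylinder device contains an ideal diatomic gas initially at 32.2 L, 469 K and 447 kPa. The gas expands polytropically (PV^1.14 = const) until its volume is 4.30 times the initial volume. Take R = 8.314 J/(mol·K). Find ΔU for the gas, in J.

n = P₁V₁/(RT₁) = 447×32.2/(8.314×469) = 3.69 mol.
Polytropic n=1.14: T₂ = T₁(V₁/V₂)^(n−1) = 469×(0.233)^0.14 = 382 K; P₂ = P₁(V₁/V₂)^n = 84.8 kPa.
For an ideal gas ΔU = nCvΔT with Cv = (5/2)R = 20.8 J/(mol·K).
ΔU = 3.69×20.8×(382−469) = -6650 J.

-6650 J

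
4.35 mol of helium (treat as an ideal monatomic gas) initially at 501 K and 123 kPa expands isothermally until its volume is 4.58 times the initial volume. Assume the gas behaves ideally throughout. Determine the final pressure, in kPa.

V₁ = nRT₁/P₁ = 4.35×8.314×501/123 = 147 L.
Isothermal: T stays 501 K; PV = const ⇒ V₂ = 675 L, P₂ = 26.9 kPa.

26.9 kPa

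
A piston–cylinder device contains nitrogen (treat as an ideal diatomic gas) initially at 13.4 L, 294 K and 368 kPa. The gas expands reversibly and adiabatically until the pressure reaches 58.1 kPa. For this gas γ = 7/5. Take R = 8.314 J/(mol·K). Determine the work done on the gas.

-5050 J

n = P₁V₁/(RT₁) = 368×13.4/(8.314×294) = 2.02 mol.
Adiabatic: T₂/T₁ = (P₂/P₁)^((γ−1)/γ) ⇒ T₂ = 294×(0.158)^0.286 = 173 K; V₂ = 50.1 L.
ΔU = nCvΔT = 2.02×20.8×(173−294) = -5050 J.
Q = 0 for an adiabatic process, so W = −ΔU = 5050 J.
Work done on the gas = −W_by = -5050 J.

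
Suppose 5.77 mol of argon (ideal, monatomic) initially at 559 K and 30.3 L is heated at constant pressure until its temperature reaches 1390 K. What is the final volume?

75.3 L

P₁ = nRT₁/V₁ = 5.77×8.314×559/30.3 = 885 kPa.
Isobaric: P stays 885 kPa; V/T = const ⇒ T₂ = 1390 K, V₂ = 75.3 L.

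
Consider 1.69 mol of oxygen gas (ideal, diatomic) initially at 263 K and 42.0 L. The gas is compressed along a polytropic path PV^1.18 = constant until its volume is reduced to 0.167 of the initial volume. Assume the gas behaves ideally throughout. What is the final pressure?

P₁ = nRT₁/V₁ = 1.69×8.314×263/42.0 = 88.0 kPa.
Polytropic n=1.18: T₂ = T₁(V₁/V₂)^(n−1) = 263×(5.99)^0.18 = 363 K; P₂ = P₁(V₁/V₂)^n = 727 kPa.

727 kPa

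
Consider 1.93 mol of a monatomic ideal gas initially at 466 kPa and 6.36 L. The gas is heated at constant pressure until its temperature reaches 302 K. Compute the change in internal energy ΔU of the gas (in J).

2820 J

T₁ = P₁V₁/(nR) = 466×6.36/(1.93×8.314) = 185 K.
Isobaric: P stays 466 kPa; V/T = const ⇒ T₂ = 302 K, V₂ = 10.4 L.
For an ideal gas ΔU = nCvΔT with Cv = (3/2)R = 12.5 J/(mol·K).
ΔU = 1.93×12.5×(302−185) = 2820 J.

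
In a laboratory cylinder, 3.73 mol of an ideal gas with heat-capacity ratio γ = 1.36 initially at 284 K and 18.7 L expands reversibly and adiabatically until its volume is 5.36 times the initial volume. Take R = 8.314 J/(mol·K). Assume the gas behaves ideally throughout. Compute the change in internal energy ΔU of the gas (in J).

-11100 J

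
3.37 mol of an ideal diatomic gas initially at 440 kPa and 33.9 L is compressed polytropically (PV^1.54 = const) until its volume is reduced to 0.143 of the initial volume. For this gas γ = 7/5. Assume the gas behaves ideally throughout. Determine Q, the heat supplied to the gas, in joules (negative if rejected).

T₁ = P₁V₁/(nR) = 440×33.9/(3.37×8.314) = 532 K.
Polytropic n=1.54: T₂ = T₁(V₁/V₂)^(n−1) = 532×(6.99)^0.54 = 1520 K; P₂ = P₁(V₁/V₂)^n = 8790 kPa.
W = (P₁V₁−P₂V₂)/(n−1) = (440×33.9−8790×4.85)/0.54 = -51300 J.
ΔU = nCvΔT = 3.37×20.8×(1520−532) = 69300 J.
Q = ΔU + W = 18000 J.

18000 J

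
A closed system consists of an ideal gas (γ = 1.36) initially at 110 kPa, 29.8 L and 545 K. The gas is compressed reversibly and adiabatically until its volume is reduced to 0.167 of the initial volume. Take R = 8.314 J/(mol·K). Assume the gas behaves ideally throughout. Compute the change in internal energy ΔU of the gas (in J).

8240 J

n = P₁V₁/(RT₁) = 110×29.8/(8.314×545) = 0.723 mol.
Adiabatic: TV^(γ−1) = const ⇒ T₂ = 545×(5.99)^0.360 = 1040 K; PV^γ = const ⇒ P₂ = 1250 kPa.
For an ideal gas ΔU = nCvΔT with Cv = R/(γ−1) = 23.1 J/(mol·K).
ΔU = 0.723×23.1×(1040−545) = 8240 J.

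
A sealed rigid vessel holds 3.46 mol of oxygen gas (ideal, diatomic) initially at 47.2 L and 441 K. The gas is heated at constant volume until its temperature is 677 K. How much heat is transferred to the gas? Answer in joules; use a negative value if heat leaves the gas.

17000 J

P₁ = nRT₁/V₁ = 3.46×8.314×441/47.2 = 269 kPa.
Isochoric: V stays 47.2 L; P/T = const ⇒ T₂ = 677 K, P₂ = 413 kPa.
W = 0 (no volume change).
ΔU = nCvΔT = 3.46×20.8×(677−441) = 17000 J.
Q = ΔU = 17000 J.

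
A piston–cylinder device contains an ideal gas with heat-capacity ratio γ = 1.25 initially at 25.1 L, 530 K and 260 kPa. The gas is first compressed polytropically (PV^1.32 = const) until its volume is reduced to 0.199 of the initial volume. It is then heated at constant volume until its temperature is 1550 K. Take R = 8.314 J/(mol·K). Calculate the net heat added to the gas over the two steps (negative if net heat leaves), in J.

36400 J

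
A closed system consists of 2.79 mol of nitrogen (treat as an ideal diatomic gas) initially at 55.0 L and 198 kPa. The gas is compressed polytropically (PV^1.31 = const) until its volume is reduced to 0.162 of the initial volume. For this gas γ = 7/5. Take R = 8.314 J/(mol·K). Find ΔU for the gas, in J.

20600 J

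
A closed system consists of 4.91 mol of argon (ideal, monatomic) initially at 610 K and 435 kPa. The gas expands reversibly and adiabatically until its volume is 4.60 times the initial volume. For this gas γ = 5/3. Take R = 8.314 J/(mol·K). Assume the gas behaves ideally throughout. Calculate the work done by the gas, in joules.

V₁ = nRT₁/P₁ = 4.91×8.314×610/435 = 57.2 L.
Adiabatic: TV^(γ−1) = const ⇒ T₂ = 610×(0.217)^0.667 = 221 K; PV^γ = const ⇒ P₂ = 34.2 kPa.
ΔU = nCvΔT = 4.91×12.5×(221−610) = -23800 J.
Q = 0 for an adiabatic process, so W = −ΔU = 23800 J.

23800 J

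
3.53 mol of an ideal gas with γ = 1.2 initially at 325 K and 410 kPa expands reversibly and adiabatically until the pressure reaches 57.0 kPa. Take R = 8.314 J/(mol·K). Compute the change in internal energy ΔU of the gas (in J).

-13400 J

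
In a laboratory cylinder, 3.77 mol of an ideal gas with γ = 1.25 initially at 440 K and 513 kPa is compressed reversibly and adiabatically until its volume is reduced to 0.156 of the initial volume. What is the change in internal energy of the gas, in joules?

V₁ = nRT₁/P₁ = 3.77×8.314×440/513 = 26.9 L.
Adiabatic: TV^(γ−1) = const ⇒ T₂ = 440×(6.41)^0.250 = 700 K; PV^γ = const ⇒ P₂ = 5230 kPa.
For an ideal gas ΔU = nCvΔT with Cv = R/(γ−1) = 33.3 J/(mol·K).
ΔU = 3.77×33.3×(700−440) = 32600 J.

32600 J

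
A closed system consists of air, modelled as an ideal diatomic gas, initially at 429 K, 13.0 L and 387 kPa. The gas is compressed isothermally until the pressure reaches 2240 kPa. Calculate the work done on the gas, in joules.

8830 J

n = P₁V₁/(RT₁) = 387×13.0/(8.314×429) = 1.41 mol.
Isothermal: T stays 429 K; PV = const ⇒ V₂ = 2.25 L, P₂ = 2240 kPa.
W = nRT ln(V₂/V₁) = 1.41×8.314×429×ln(0.173) = -8830 J.
Work done on the gas = −W_by = 8830 J.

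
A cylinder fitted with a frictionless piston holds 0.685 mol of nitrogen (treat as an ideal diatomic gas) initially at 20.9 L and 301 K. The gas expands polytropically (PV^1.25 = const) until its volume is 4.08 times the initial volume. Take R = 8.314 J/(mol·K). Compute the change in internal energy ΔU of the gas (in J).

-1270 J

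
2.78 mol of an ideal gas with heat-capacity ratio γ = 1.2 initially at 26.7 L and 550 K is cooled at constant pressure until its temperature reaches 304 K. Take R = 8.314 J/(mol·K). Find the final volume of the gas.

14.8 L

P₁ = nRT₁/V₁ = 2.78×8.314×550/26.7 = 476 kPa.
Isobaric: P stays 476 kPa; V/T = const ⇒ T₂ = 304 K, V₂ = 14.8 L.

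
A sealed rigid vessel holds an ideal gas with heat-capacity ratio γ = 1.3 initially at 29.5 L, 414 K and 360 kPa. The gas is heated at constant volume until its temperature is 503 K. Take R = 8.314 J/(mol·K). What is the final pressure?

437 kPa

Isochoric: V stays 29.5 L; P/T = const ⇒ T₂ = 503 K, P₂ = 437 kPa.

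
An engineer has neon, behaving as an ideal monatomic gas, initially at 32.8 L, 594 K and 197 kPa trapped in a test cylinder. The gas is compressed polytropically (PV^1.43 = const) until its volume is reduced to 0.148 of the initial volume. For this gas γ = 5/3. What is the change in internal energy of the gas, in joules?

n = P₁V₁/(RT₁) = 197×32.8/(8.314×594) = 1.31 mol.
Polytropic n=1.43: T₂ = T₁(V₁/V₂)^(n−1) = 594×(6.76)^0.43 = 1350 K; P₂ = P₁(V₁/V₂)^n = 3030 kPa.
For an ideal gas ΔU = nCvΔT with Cv = (3/2)R = 12.5 J/(mol·K).
ΔU = 1.31×12.5×(1350−594) = 12300 J.

12300 J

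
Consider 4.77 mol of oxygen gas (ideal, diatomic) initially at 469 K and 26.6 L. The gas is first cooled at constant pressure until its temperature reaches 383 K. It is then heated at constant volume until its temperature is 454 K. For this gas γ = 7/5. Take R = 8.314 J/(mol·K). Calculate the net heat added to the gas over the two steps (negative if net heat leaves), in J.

-4900 J

P₁ = nRT₁/V₁ = 4.77×8.314×469/26.6 = 699 kPa.
Step 1 — Isobaric: P stays 699 kPa; V/T = const ⇒ T₂ = 383 K, V₂ = 21.7 L.
W = PΔV = 699×(21.7−26.6) kPa·L = -3410 J.
ΔU = nCvΔT = 4.77×20.8×(383−469) = -8530 J.
Q = ΔU + W = nCpΔT = -11900 J.
State after step 1: P = 699 kPa, V = 21.7 L, T = 383 K.
Step 2 — Isochoric: V stays 21.7 L; P/T = const ⇒ T₂ = 454 K, P₂ = 829 kPa.
W = 0 (no volume change).
ΔU = nCvΔT = 4.77×20.8×(454−383) = 7040 J.
Q = ΔU = 7040 J.
Net over both steps: W = -3410 J, Q = -4900 J, ΔU = -1490 J.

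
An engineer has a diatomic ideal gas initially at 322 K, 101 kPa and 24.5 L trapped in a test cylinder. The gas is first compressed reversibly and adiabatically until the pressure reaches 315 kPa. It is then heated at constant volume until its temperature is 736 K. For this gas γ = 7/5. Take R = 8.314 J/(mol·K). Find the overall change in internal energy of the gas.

n = P₁V₁/(RT₁) = 101×24.5/(8.314×322) = 0.924 mol.
Step 1 — Adiabatic: T₂/T₁ = (P₂/P₁)^((γ−1)/γ) ⇒ T₂ = 322×(3.12)^0.286 = 446 K; V₂ = 10.9 L.
ΔU = nCvΔT = 0.924×20.8×(446−322) = 2380 J.
Q = 0 for an adiabatic process, so W = −ΔU = -2380 J.
State after step 1: P = 315 kPa, V = 10.9 L, T = 446 K.
Step 2 — Isochoric: V stays 10.9 L; P/T = const ⇒ T₂ = 736 K, P₂ = 520 kPa.
W = 0 (no volume change).
ΔU = nCvΔT = 0.924×20.8×(736−446) = 5580 J.
Q = ΔU = 5580 J.
Net over both steps: W = -2380 J, Q = 5580 J, ΔU = 7950 J.

7950 J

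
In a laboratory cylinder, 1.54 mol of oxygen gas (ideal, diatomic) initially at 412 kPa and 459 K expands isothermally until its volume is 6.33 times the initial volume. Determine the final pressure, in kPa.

65.1 kPa

V₁ = nRT₁/P₁ = 1.54×8.314×459/412 = 14.3 L.
Isothermal: T stays 459 K; PV = const ⇒ V₂ = 90.3 L, P₂ = 65.1 kPa.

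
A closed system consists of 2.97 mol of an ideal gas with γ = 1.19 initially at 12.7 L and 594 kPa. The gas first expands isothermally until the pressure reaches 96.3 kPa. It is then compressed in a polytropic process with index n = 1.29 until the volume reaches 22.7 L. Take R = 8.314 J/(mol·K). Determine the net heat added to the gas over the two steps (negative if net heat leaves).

T₁ = P₁V₁/(nR) = 594×12.7/(2.97×8.314) = 306 K.
Step 1 — Isothermal: T stays 306 K; PV = const ⇒ V₂ = 78.3 L, P₂ = 96.3 kPa.
ΔU = 0 (ideal gas, T constant).
W = nRT ln(V₂/V₁) = 2.97×8.314×306×ln(6.17) = 13700 J.
Q = ΔU + W = 13700 J.
State after step 1: P = 96.3 kPa, V = 78.3 L, T = 306 K.
Step 2 — Polytropic n=1.29: T₂ = T₁(V₁/V₂)^(n−1) = 306×(3.45)^0.29 = 438 K; P₂ = P₁(V₁/V₂)^n = 476 kPa.
W = (P₁V₁−P₂V₂)/(n−1) = (96.3×78.3−476×22.7)/0.29 = -11200 J.
ΔU = nCvΔT = 2.97×43.8×(438−306) = 17200 J.
Q = ΔU + W = 5920 J.
Net over both steps: W = 2480 J, Q = 19600 J, ΔU = 17200 J.

19600 J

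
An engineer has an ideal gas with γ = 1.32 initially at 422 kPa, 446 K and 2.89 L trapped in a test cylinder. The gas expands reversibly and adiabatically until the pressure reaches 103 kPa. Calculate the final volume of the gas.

8.41 L

Adiabatic: T₂/T₁ = (P₂/P₁)^((γ−1)/γ) ⇒ T₂ = 446×(0.244)^0.242 = 317 K; V₂ = 8.41 L.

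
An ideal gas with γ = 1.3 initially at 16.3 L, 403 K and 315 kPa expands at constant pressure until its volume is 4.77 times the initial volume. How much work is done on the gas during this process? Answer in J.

-19400 J

n = P₁V₁/(RT₁) = 315×16.3/(8.314×403) = 1.53 mol.
Isobaric: P stays 315 kPa; V/T = const ⇒ T₂ = 1920 K, V₂ = 77.8 L.
W = PΔV = 315×(77.8−16.3) kPa·L = 19400 J.
Work done on the gas = −W_by = -19400 J.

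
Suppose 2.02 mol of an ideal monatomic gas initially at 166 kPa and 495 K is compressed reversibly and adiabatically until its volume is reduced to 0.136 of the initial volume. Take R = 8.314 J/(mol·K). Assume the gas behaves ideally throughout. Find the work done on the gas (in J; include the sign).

34700 J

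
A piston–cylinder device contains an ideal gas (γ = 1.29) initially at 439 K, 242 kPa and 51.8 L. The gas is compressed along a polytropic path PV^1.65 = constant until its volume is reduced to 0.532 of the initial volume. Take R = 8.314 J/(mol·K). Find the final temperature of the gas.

Polytropic n=1.65: T₂ = T₁(V₁/V₂)^(n−1) = 439×(1.88)^0.65 = 662 K; P₂ = P₁(V₁/V₂)^n = 686 kPa.

662 K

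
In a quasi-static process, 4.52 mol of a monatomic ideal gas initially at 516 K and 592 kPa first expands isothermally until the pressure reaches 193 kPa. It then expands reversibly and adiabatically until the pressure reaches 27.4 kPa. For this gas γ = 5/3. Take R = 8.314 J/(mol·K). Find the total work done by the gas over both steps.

37500 J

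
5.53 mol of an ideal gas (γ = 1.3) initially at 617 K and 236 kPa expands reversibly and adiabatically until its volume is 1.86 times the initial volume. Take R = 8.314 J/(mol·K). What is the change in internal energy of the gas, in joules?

V₁ = nRT₁/P₁ = 5.53×8.314×617/236 = 120 L.
Adiabatic: TV^(γ−1) = const ⇒ T₂ = 617×(0.538)^0.300 = 512 K; PV^γ = const ⇒ P₂ = 105 kPa.
For an ideal gas ΔU = nCvΔT with Cv = R/(γ−1) = 27.7 J/(mol·K).
ΔU = 5.53×27.7×(512−617) = -16100 J.

-16100 J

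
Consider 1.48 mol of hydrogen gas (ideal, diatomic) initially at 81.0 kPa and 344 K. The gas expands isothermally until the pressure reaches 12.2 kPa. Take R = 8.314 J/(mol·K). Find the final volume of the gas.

347 L

V₁ = nRT₁/P₁ = 1.48×8.314×344/81.0 = 52.3 L.
Isothermal: T stays 344 K; PV = const ⇒ V₂ = 347 L, P₂ = 12.2 kPa.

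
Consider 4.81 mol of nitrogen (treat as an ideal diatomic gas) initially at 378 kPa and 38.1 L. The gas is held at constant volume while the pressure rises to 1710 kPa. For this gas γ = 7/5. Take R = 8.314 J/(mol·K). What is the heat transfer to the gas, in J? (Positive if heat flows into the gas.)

127000 J

T₁ = P₁V₁/(nR) = 378×38.1/(4.81×8.314) = 360 K.
Isochoric: V stays 38.1 L; P/T = const ⇒ T₂ = 1630 K, P₂ = 1710 kPa.
W = 0 (no volume change).
ΔU = nCvΔT = 4.81×20.8×(1630−360) = 127000 J.
Q = ΔU = 127000 J.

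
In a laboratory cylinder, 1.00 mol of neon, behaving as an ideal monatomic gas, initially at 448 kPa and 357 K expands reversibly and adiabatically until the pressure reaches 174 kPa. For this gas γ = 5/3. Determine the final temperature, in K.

245 K

V₁ = nRT₁/P₁ = 1.00×8.314×357/448 = 6.63 L.
Adiabatic: T₂/T₁ = (P₂/P₁)^((γ−1)/γ) ⇒ T₂ = 357×(0.388)^0.400 = 245 K; V₂ = 11.7 L.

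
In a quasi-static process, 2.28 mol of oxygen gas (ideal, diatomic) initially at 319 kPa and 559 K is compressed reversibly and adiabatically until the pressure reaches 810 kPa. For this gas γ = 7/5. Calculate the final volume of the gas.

V₁ = nRT₁/P₁ = 2.28×8.314×559/319 = 33.2 L.
Adiabatic: T₂/T₁ = (P₂/P₁)^((γ−1)/γ) ⇒ T₂ = 559×(2.54)^0.286 = 730 K; V₂ = 17.1 L.

17.1 L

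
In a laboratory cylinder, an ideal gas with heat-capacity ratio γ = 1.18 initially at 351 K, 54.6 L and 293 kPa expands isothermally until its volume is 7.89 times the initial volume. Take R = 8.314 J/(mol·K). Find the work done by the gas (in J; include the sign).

n = P₁V₁/(RT₁) = 293×54.6/(8.314×351) = 5.48 mol.
Isothermal: T stays 351 K; PV = const ⇒ V₂ = 431 L, P₂ = 37.1 kPa.
W = nRT ln(V₂/V₁) = 5.48×8.314×351×ln(7.89) = 33000 J.

33000 J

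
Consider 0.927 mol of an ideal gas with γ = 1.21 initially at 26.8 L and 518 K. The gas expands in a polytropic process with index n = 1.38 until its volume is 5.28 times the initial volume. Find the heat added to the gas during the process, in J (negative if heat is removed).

-3990 J

P₁ = nRT₁/V₁ = 0.927×8.314×518/26.8 = 149 kPa.
Polytropic n=1.38: T₂ = T₁(V₁/V₂)^(n−1) = 518×(0.189)^0.38 = 275 K; P₂ = P₁(V₁/V₂)^n = 15.0 kPa.
W = (P₁V₁−P₂V₂)/(n−1) = (149×26.8−15.0×142)/0.38 = 4920 J.
ΔU = nCvΔT = 0.927×39.6×(275−518) = -8910 J.
Q = ΔU + W = -3990 J.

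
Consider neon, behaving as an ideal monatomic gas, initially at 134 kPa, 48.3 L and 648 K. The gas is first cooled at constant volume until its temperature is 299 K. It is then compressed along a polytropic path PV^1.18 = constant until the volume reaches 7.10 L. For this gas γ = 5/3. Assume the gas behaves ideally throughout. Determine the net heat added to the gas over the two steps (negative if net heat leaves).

-10200 J

n = P₁V₁/(RT₁) = 134×48.3/(8.314×648) = 1.20 mol.
Step 1 — Isochoric: V stays 48.3 L; P/T = const ⇒ T₂ = 299 K, P₂ = 61.8 kPa.
W = 0 (no volume change).
ΔU = nCvΔT = 1.20×12.5×(299−648) = -5230 J.
Q = ΔU = -5230 J.
State after step 1: P = 61.8 kPa, V = 48.3 L, T = 299 K.
Step 2 — Polytropic n=1.18: T₂ = T₁(V₁/V₂)^(n−1) = 299×(6.80)^0.18 = 422 K; P₂ = P₁(V₁/V₂)^n = 594 kPa.
W = (P₁V₁−P₂V₂)/(n−1) = (61.8×48.3−594×7.10)/0.18 = -6840 J.
ΔU = nCvΔT = 1.20×12.5×(422−299) = 1850 J.
Q = ΔU + W = -4990 J.
Net over both steps: W = -6840 J, Q = -10200 J, ΔU = -3380 J.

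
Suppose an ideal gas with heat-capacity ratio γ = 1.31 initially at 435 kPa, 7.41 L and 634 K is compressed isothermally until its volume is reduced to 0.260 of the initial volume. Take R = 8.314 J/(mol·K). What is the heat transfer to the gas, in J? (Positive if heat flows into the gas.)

-4340 J

n = P₁V₁/(RT₁) = 435×7.41/(8.314×634) = 0.612 mol.
Isothermal: T stays 634 K; PV = const ⇒ V₂ = 1.93 L, P₂ = 1670 kPa.
ΔU = 0 (ideal gas, T constant).
W = nRT ln(V₂/V₁) = 0.612×8.314×634×ln(0.260) = -4340 J.
Q = ΔU + W = -4340 J.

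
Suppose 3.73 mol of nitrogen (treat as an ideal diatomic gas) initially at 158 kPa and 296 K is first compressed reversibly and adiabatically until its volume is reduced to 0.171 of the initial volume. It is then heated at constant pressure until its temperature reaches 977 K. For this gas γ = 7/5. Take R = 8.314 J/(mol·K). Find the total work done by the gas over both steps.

V₁ = nRT₁/P₁ = 3.73×8.314×296/158 = 58.1 L.
Step 1 — Adiabatic: TV^(γ−1) = const ⇒ T₂ = 296×(5.85)^0.400 = 600 K; PV^γ = const ⇒ P₂ = 1870 kPa.
ΔU = nCvΔT = 3.73×20.8×(600−296) = 23600 J.
Q = 0 for an adiabatic process, so W = −ΔU = -23600 J.
State after step 1: P = 1870 kPa, V = 9.93 L, T = 600 K.
Step 2 — Isobaric: P stays 1870 kPa; V/T = const ⇒ T₂ = 977 K, V₂ = 16.2 L.
W = PΔV = 1870×(16.2−9.93) kPa·L = 11700 J.
ΔU = nCvΔT = 3.73×20.8×(977−600) = 29200 J.
Q = ΔU + W = nCpΔT = 40900 J.
Net over both steps: W = -11900 J, Q = 40900 J, ΔU = 52800 J.

-11900 J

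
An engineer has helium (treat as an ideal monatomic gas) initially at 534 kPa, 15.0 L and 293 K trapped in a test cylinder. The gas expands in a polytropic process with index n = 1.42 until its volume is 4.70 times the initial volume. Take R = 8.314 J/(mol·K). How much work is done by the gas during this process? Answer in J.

n = P₁V₁/(RT₁) = 534×15.0/(8.314×293) = 3.29 mol.
Polytropic n=1.42: T₂ = T₁(V₁/V₂)^(n−1) = 293×(0.213)^0.42 = 153 K; P₂ = P₁(V₁/V₂)^n = 59.3 kPa.
W = (P₁V₁−P₂V₂)/(n−1) = (534×15.0−59.3×70.5)/0.42 = 9120 J.

9120 J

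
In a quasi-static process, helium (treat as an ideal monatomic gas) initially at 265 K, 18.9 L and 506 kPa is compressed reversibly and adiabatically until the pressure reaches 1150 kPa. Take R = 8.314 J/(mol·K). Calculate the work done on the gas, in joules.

n = P₁V₁/(RT₁) = 506×18.9/(8.314×265) = 4.34 mol.
Adiabatic: T₂/T₁ = (P₂/P₁)^((γ−1)/γ) ⇒ T₂ = 265×(2.27)^0.400 = 368 K; V₂ = 11.5 L.
ΔU = nCvΔT = 4.34×12.5×(368−265) = 5580 J.
Q = 0 for an adiabatic process, so W = −ΔU = -5580 J.
Work done on the gas = −W_by = 5580 J.

5580 J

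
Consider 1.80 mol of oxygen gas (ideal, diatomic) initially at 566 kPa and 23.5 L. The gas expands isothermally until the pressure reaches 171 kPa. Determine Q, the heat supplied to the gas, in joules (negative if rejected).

T₁ = P₁V₁/(nR) = 566×23.5/(1.80×8.314) = 889 K.
Isothermal: T stays 889 K; PV = const ⇒ V₂ = 77.8 L, P₂ = 171 kPa.
ΔU = 0 (ideal gas, T constant).
W = nRT ln(V₂/V₁) = 1.80×8.314×889×ln(3.31) = 15900 J.
Q = ΔU + W = 15900 J.

15900 J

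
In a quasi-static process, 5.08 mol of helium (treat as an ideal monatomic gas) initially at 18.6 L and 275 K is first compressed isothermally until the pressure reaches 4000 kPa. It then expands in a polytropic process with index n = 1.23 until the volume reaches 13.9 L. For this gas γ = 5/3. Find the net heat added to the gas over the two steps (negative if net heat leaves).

-11600 J

P₁ = nRT₁/V₁ = 5.08×8.314×275/18.6 = 624 kPa.
Step 1 — Isothermal: T stays 275 K; PV = const ⇒ V₂ = 2.90 L, P₂ = 4000 kPa.
ΔU = 0 (ideal gas, T constant).
W = nRT ln(V₂/V₁) = 5.08×8.314×275×ln(0.156) = -21600 J.
Q = ΔU + W = -21600 J.
State after step 1: P = 4000 kPa, V = 2.90 L, T = 275 K.
Step 2 — Polytropic n=1.23: T₂ = T₁(V₁/V₂)^(n−1) = 275×(0.209)^0.23 = 192 K; P₂ = P₁(V₁/V₂)^n = 583 kPa.
W = (P₁V₁−P₂V₂)/(n−1) = (4000×2.90−583×13.9)/0.23 = 15300 J.
ΔU = nCvΔT = 5.08×12.5×(192−275) = -5270 J.
Q = ΔU + W = 10000 J.
Net over both steps: W = -6300 J, Q = -11600 J, ΔU = -5270 J.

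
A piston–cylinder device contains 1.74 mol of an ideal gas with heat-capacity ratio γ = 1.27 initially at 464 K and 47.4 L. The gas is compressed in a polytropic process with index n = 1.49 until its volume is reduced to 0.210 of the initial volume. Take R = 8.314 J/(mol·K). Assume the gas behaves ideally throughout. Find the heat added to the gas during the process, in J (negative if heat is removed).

12800 J

P₁ = nRT₁/V₁ = 1.74×8.314×464/47.4 = 142 kPa.
Polytropic n=1.49: T₂ = T₁(V₁/V₂)^(n−1) = 464×(4.76)^0.49 = 997 K; P₂ = P₁(V₁/V₂)^n = 1450 kPa.
W = (P₁V₁−P₂V₂)/(n−1) = (142×47.4−1450×9.95)/0.49 = -15700 J.
ΔU = nCvΔT = 1.74×30.8×(997−464) = 28500 J.
Q = ΔU + W = 12800 J.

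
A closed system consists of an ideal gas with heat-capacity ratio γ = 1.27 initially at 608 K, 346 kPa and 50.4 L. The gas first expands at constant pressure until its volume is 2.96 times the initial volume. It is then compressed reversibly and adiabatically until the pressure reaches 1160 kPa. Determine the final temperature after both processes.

n = P₁V₁/(RT₁) = 346×50.4/(8.314×608) = 3.45 mol.
Step 1 — Isobaric: P stays 346 kPa; V/T = const ⇒ T₂ = 1800 K, V₂ = 149 L.
W = PΔV = 346×(149−50.4) kPa·L = 34200 J.
ΔU = nCvΔT = 3.45×30.8×(1800−608) = 127000 J.
Q = ΔU + W = nCpΔT = 161000 J.
State after step 1: P = 346 kPa, V = 149 L, T = 1800 K.
Step 2 — Adiabatic: T₂/T₁ = (P₂/P₁)^((γ−1)/γ) ⇒ T₂ = 1800×(3.35)^0.213 = 2330 K; V₂ = 57.5 L.
ΔU = nCvΔT = 3.45×30.8×(2330−1800) = 56100 J.
Q = 0 for an adiabatic process, so W = −ΔU = -56100 J.
Net over both steps: W = -21900 J, Q = 161000 J, ΔU = 183000 J.

2330 K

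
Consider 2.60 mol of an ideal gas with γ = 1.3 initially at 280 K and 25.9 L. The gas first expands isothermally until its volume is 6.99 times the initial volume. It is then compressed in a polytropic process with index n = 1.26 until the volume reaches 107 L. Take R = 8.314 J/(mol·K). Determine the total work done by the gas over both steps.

P₁ = nRT₁/V₁ = 2.60×8.314×280/25.9 = 234 kPa.
Step 1 — Isothermal: T stays 280 K; PV = const ⇒ V₂ = 181 L, P₂ = 33.4 kPa.
ΔU = 0 (ideal gas, T constant).
W = nRT ln(V₂/V₁) = 2.60×8.314×280×ln(6.99) = 11800 J.
Q = ΔU + W = 11800 J.
State after step 1: P = 33.4 kPa, V = 181 L, T = 280 K.
Step 2 — Polytropic n=1.26: T₂ = T₁(V₁/V₂)^(n−1) = 280×(1.69)^0.26 = 321 K; P₂ = P₁(V₁/V₂)^n = 64.9 kPa.
W = (P₁V₁−P₂V₂)/(n−1) = (33.4×181−64.9×107)/0.26 = -3410 J.
ΔU = nCvΔT = 2.60×27.7×(321−280) = 2960 J.
Q = ΔU + W = -455 J.
Net over both steps: W = 8360 J, Q = 11300 J, ΔU = 2960 J.

8360 J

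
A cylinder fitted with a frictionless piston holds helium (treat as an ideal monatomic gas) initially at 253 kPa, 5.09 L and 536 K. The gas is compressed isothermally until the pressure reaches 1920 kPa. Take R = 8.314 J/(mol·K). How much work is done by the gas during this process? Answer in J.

-2610 J

n = P₁V₁/(RT₁) = 253×5.09/(8.314×536) = 0.289 mol.
Isothermal: T stays 536 K; PV = const ⇒ V₂ = 0.671 L, P₂ = 1920 kPa.
W = nRT ln(V₂/V₁) = 0.289×8.314×536×ln(0.132) = -2610 J.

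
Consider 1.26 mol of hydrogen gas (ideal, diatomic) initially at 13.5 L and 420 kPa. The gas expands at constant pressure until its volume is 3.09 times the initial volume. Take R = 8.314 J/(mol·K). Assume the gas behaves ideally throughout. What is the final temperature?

1670 K

T₁ = P₁V₁/(nR) = 420×13.5/(1.26×8.314) = 541 K.
Isobaric: P stays 420 kPa; V/T = const ⇒ T₂ = 1670 K, V₂ = 41.7 L.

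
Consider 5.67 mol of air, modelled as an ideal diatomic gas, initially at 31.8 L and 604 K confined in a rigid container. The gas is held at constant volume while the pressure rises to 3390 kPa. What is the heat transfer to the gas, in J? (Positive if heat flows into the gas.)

198000 J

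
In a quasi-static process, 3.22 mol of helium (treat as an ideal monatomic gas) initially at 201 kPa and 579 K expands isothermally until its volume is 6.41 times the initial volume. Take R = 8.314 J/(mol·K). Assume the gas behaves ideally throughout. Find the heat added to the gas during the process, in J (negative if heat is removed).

28800 J

V₁ = nRT₁/P₁ = 3.22×8.314×579/201 = 77.1 L.
Isothermal: T stays 579 K; PV = const ⇒ V₂ = 494 L, P₂ = 31.4 kPa.
ΔU = 0 (ideal gas, T constant).
W = nRT ln(V₂/V₁) = 3.22×8.314×579×ln(6.41) = 28800 J.
Q = ΔU + W = 28800 J.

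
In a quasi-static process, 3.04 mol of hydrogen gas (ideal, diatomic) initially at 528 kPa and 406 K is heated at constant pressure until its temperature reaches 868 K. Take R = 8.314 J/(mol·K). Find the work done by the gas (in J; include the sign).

V₁ = nRT₁/P₁ = 3.04×8.314×406/528 = 19.4 L.
Isobaric: P stays 528 kPa; V/T = const ⇒ T₂ = 868 K, V₂ = 41.5 L.
W = PΔV = 528×(41.5−19.4) kPa·L = 11700 J.

11700 J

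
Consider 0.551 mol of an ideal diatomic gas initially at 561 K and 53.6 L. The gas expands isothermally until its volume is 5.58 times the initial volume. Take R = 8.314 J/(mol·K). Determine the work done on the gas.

-4420 J

P₁ = nRT₁/V₁ = 0.551×8.314×561/53.6 = 47.9 kPa.
Isothermal: T stays 561 K; PV = const ⇒ V₂ = 299 L, P₂ = 8.59 kPa.
W = nRT ln(V₂/V₁) = 0.551×8.314×561×ln(5.58) = 4420 J.
Work done on the gas = −W_by = -4420 J.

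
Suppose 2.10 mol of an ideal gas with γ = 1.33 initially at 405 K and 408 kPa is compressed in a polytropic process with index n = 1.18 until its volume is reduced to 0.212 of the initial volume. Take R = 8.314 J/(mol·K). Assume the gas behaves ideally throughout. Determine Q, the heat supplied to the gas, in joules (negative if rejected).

-5750 J

V₁ = nRT₁/P₁ = 2.10×8.314×405/408 = 17.3 L.
Polytropic n=1.18: T₂ = T₁(V₁/V₂)^(n−1) = 405×(4.72)^0.18 = 535 K; P₂ = P₁(V₁/V₂)^n = 2540 kPa.
W = (P₁V₁−P₂V₂)/(n−1) = (408×17.3−2540×3.67)/0.18 = -12700 J.
ΔU = nCvΔT = 2.10×25.2×(535−405) = 6900 J.
Q = ΔU + W = -5750 J.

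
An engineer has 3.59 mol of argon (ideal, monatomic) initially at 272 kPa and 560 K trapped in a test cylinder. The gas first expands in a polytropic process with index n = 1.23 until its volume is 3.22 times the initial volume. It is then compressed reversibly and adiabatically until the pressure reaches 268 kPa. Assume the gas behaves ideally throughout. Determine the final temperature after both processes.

V₁ = nRT₁/P₁ = 3.59×8.314×560/272 = 61.5 L.
Step 1 — Polytropic n=1.23: T₂ = T₁(V₁/V₂)^(n−1) = 560×(0.311)^0.23 = 428 K; P₂ = P₁(V₁/V₂)^n = 64.6 kPa.
W = (P₁V₁−P₂V₂)/(n−1) = (272×61.5−64.6×198)/0.23 = 17100 J.
ΔU = nCvΔT = 3.59×12.5×(428−560) = -5910 J.
Q = ΔU + W = 11200 J.
State after step 1: P = 64.6 kPa, V = 198 L, T = 428 K.
Step 2 — Adiabatic: T₂/T₁ = (P₂/P₁)^((γ−1)/γ) ⇒ T₂ = 428×(4.15)^0.400 = 756 K; V₂ = 84.2 L.
ΔU = nCvΔT = 3.59×12.5×(756−428) = 14700 J.
Q = 0 for an adiabatic process, so W = −ΔU = -14700 J.
Net over both steps: W = 2440 J, Q = 11200 J, ΔU = 8790 J.

756 K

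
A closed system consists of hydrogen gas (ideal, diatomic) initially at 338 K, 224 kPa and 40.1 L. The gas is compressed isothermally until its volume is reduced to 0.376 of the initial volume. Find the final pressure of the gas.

596 kPa

Isothermal: T stays 338 K; PV = const ⇒ V₂ = 15.1 L, P₂ = 596 kPa.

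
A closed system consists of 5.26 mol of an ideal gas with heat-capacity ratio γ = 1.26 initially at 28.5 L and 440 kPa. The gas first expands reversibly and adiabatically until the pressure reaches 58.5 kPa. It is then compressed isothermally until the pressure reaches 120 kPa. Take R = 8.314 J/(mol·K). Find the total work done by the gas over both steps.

T₁ = P₁V₁/(nR) = 440×28.5/(5.26×8.314) = 287 K.
Step 1 — Adiabatic: T₂/T₁ = (P₂/P₁)^((γ−1)/γ) ⇒ T₂ = 287×(0.133)^0.206 = 189 K; V₂ = 141 L.
ΔU = nCvΔT = 5.26×32.0×(189−287) = -16400 J.
Q = 0 for an adiabatic process, so W = −ΔU = 16400 J.
State after step 1: P = 58.5 kPa, V = 141 L, T = 189 K.
Step 2 — Isothermal: T stays 189 K; PV = const ⇒ V₂ = 68.9 L, P₂ = 120 kPa.
ΔU = 0 (ideal gas, T constant).
W = nRT ln(V₂/V₁) = 5.26×8.314×189×ln(0.487) = -5940 J.
Q = ΔU + W = -5940 J.
Net over both steps: W = 10500 J, Q = -5940 J, ΔU = -16400 J.

10500 J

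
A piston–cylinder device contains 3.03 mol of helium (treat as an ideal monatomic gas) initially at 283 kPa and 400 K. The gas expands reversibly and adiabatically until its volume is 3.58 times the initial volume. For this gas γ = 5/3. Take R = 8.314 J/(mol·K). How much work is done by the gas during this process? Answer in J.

8660 J

V₁ = nRT₁/P₁ = 3.03×8.314×400/283 = 35.6 L.
Adiabatic: TV^(γ−1) = const ⇒ T₂ = 400×(0.279)^0.667 = 171 K; PV^γ = const ⇒ P₂ = 33.8 kPa.
ΔU = nCvΔT = 3.03×12.5×(171−400) = -8660 J.
Q = 0 for an adiabatic process, so W = −ΔU = 8660 J.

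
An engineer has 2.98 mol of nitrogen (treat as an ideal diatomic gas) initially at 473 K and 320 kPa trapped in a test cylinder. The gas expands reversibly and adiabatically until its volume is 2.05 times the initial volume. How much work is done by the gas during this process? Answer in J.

7310 J

V₁ = nRT₁/P₁ = 2.98×8.314×473/320 = 36.6 L.
Adiabatic: TV^(γ−1) = const ⇒ T₂ = 473×(0.488)^0.400 = 355 K; PV^γ = const ⇒ P₂ = 117 kPa.
ΔU = nCvΔT = 2.98×20.8×(355−473) = -7310 J.
Q = 0 for an adiabatic process, so W = −ΔU = 7310 J.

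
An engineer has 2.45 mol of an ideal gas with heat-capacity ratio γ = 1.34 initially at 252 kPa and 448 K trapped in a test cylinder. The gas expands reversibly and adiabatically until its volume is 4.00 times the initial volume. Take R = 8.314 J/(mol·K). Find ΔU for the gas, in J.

-10100 J

V₁ = nRT₁/P₁ = 2.45×8.314×448/252 = 36.2 L.
Adiabatic: TV^(γ−1) = const ⇒ T₂ = 448×(0.250)^0.340 = 280 K; PV^γ = const ⇒ P₂ = 39.3 kPa.
For an ideal gas ΔU = nCvΔT with Cv = R/(γ−1) = 24.5 J/(mol·K).
ΔU = 2.45×24.5×(280−448) = -10100 J.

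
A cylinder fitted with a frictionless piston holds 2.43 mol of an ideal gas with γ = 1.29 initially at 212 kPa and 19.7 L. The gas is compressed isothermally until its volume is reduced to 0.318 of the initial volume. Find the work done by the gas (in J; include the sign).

-4780 J

T₁ = P₁V₁/(nR) = 212×19.7/(2.43×8.314) = 207 K.
Isothermal: T stays 207 K; PV = const ⇒ V₂ = 6.26 L, P₂ = 667 kPa.
W = nRT ln(V₂/V₁) = 2.43×8.314×207×ln(0.318) = -4780 J.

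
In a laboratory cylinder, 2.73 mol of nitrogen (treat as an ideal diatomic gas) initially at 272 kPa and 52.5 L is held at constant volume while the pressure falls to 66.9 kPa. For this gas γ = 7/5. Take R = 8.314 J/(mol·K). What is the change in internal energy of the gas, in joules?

-26900 J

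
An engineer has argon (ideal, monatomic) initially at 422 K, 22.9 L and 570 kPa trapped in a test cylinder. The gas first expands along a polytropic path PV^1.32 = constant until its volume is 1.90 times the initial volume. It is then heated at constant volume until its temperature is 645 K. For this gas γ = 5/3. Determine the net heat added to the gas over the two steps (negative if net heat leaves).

n = P₁V₁/(RT₁) = 570×22.9/(8.314×422) = 3.72 mol.
Step 1 — Polytropic n=1.32: T₂ = T₁(V₁/V₂)^(n−1) = 422×(0.526)^0.32 = 344 K; P₂ = P₁(V₁/V₂)^n = 244 kPa.
W = (P₁V₁−P₂V₂)/(n−1) = (570×22.9−244×43.5)/0.32 = 7570 J.
ΔU = nCvΔT = 3.72×12.5×(344−422) = -3640 J.
Q = ΔU + W = 3940 J.
State after step 1: P = 244 kPa, V = 43.5 L, T = 344 K.
Step 2 — Isochoric: V stays 43.5 L; P/T = const ⇒ T₂ = 645 K, P₂ = 459 kPa.
W = 0 (no volume change).
ΔU = nCvΔT = 3.72×12.5×(645−344) = 14000 J.
Q = ΔU = 14000 J.
Net over both steps: W = 7570 J, Q = 17900 J, ΔU = 10300 J.

17900 J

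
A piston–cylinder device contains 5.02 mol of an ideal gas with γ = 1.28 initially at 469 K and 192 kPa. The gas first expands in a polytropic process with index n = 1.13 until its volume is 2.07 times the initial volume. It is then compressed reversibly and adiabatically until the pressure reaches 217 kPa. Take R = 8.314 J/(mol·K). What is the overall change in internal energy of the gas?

8290 J

V₁ = nRT₁/P₁ = 5.02×8.314×469/192 = 102 L.
Step 1 — Polytropic n=1.13: T₂ = T₁(V₁/V₂)^(n−1) = 469×(0.483)^0.13 = 427 K; P₂ = P₁(V₁/V₂)^n = 84.4 kPa.
W = (P₁V₁−P₂V₂)/(n−1) = (192×102−84.4×211)/0.13 = 13600 J.
ΔU = nCvΔT = 5.02×29.7×(427−469) = -6310 J.
Q = ΔU + W = 7280 J.
State after step 1: P = 84.4 kPa, V = 211 L, T = 427 K.
Step 2 — Adiabatic: T₂/T₁ = (P₂/P₁)^((γ−1)/γ) ⇒ T₂ = 427×(2.57)^0.219 = 525 K; V₂ = 101 L.
ΔU = nCvΔT = 5.02×29.7×(525−427) = 14600 J.
Q = 0 for an adiabatic process, so W = −ΔU = -14600 J.
Net over both steps: W = -1010 J, Q = 7280 J, ΔU = 8290 J.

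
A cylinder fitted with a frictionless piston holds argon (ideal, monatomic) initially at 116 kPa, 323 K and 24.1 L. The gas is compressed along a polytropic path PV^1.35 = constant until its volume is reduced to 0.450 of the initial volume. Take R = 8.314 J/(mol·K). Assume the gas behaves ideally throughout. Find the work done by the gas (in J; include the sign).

-2580 J

n = P₁V₁/(RT₁) = 116×24.1/(8.314×323) = 1.04 mol.
Polytropic n=1.35: T₂ = T₁(V₁/V₂)^(n−1) = 323×(2.22)^0.35 = 427 K; P₂ = P₁(V₁/V₂)^n = 341 kPa.
W = (P₁V₁−P₂V₂)/(n−1) = (116×24.1−341×10.8)/0.35 = -2580 J.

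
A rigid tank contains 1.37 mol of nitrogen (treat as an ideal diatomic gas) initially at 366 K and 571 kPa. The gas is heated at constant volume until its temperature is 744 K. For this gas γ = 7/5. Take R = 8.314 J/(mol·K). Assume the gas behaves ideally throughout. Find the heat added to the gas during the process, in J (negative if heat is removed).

10800 J

V₁ = nRT₁/P₁ = 1.37×8.314×366/571 = 7.30 L.
Isochoric: V stays 7.30 L; P/T = const ⇒ T₂ = 744 K, P₂ = 1160 kPa.
W = 0 (no volume change).
ΔU = nCvΔT = 1.37×20.8×(744−366) = 10800 J.
Q = ΔU = 10800 J.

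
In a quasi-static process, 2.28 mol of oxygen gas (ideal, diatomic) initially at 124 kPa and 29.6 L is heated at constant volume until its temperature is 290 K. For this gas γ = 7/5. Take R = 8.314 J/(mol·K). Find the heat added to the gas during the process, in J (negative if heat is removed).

T₁ = P₁V₁/(nR) = 124×29.6/(2.28×8.314) = 194 K.
Isochoric: V stays 29.6 L; P/T = const ⇒ T₂ = 290 K, P₂ = 186 kPa.
W = 0 (no volume change).
ΔU = nCvΔT = 2.28×20.8×(290−194) = 4570 J.
Q = ΔU = 4570 J.

4570 J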